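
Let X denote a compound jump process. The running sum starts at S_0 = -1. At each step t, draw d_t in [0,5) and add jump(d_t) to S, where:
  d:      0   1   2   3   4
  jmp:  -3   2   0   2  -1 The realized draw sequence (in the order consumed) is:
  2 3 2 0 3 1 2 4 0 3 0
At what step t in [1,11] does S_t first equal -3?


t=0: S=-1, d=2, jump=0, S_1=-1
t=1: S=-1, d=3, jump=2, S_2=1
t=2: S=1, d=2, jump=0, S_3=1
t=3: S=1, d=0, jump=-3, S_4=-2
t=4: S=-2, d=3, jump=2, S_5=0
t=5: S=0, d=1, jump=2, S_6=2
t=6: S=2, d=2, jump=0, S_7=2
t=7: S=2, d=4, jump=-1, S_8=1
t=8: S=1, d=0, jump=-3, S_9=-2
t=9: S=-2, d=3, jump=2, S_10=0
t=10: S=0, d=0, jump=-3, S_11=-3

11


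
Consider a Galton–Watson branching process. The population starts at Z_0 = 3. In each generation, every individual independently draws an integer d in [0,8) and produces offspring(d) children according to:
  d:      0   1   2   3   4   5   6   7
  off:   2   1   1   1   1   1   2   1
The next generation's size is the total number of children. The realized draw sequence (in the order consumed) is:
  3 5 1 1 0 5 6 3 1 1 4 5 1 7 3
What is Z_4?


gen 0: Z_0=3, draws=[3, 5, 1], offspring=[1, 1, 1], Z_1=3
gen 1: Z_1=3, draws=[1, 0, 5], offspring=[1, 2, 1], Z_2=4
gen 2: Z_2=4, draws=[6, 3, 1, 1], offspring=[2, 1, 1, 1], Z_3=5
gen 3: Z_3=5, draws=[4, 5, 1, 7, 3], offspring=[1, 1, 1, 1, 1], Z_4=5

5


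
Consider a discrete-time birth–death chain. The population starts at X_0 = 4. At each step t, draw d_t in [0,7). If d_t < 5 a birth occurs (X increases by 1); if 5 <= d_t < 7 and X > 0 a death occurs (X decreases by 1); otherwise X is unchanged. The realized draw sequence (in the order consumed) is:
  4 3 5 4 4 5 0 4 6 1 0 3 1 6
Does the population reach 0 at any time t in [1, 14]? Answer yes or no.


no

t=0: X=4, d=4 → birth, X_1=5
t=1: X=5, d=3 → birth, X_2=6
t=2: X=6, d=5 → death, X_3=5
t=3: X=5, d=4 → birth, X_4=6
t=4: X=6, d=4 → birth, X_5=7
t=5: X=7, d=5 → death, X_6=6
t=6: X=6, d=0 → birth, X_7=7
t=7: X=7, d=4 → birth, X_8=8
t=8: X=8, d=6 → death, X_9=7
t=9: X=7, d=1 → birth, X_10=8
t=10: X=8, d=0 → birth, X_11=9
t=11: X=9, d=3 → birth, X_12=10
t=12: X=10, d=1 → birth, X_13=11
t=13: X=11, d=6 → death, X_14=10


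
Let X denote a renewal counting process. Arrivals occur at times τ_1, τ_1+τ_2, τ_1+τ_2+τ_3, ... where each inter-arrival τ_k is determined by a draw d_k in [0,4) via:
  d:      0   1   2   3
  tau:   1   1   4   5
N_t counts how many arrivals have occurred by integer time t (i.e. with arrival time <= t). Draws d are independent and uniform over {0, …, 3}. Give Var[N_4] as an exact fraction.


Inter-arrival values over d=0..3: [1, 1, 4, 5]
Each d has probability 1/4, so the pmf of τ is: f(1) = 1/2, f(4) = 1/4, f(5) = 1/4
Let p_n(j) = P(N_n = j), with p_0 = [1]. Condition on τ_1: p_n(0) = P(τ > n), and for j >= 1, p_n(j) = Σ_{k<=n} f(k)·p_{n−k}(j−1)
p_1 = [1/2, 1/2]  (j = 0..1)
p_2 = [1/2, 1/4, 1/4]  (j = 0..2)
p_3 = [1/2, 1/4, 1/8, 1/8]  (j = 0..3)
p_4 = [1/4, 1/2, 1/8, 1/16, 1/16]  (j = 0..4)
E[N_4] = Σ j·p_4(j) = 19/16;  E[N_4²] = Σ j²·p_4(j) = 41/16
Var[N_4] = 41/16 − (19/16)² = 295/256

295/256


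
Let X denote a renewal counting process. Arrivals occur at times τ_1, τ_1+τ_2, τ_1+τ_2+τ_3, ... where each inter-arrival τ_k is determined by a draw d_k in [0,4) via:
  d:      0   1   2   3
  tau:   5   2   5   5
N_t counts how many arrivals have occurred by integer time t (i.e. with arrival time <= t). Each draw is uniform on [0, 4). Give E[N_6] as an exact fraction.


Inter-arrival values over d=0..3: [5, 2, 5, 5]
Each d has probability 1/4, so the pmf of τ is: f(2) = 1/4, f(5) = 3/4
Renewal equation for m(n) = E[N_n]: condition on τ_1 = k (if k <= n, one arrival plus a fresh copy on the remaining n−k steps): m(n) = F(n) + Σ_{k<=n} f(k)·m(n−k), where F(n) = P(τ <= n) and m(0) = 0
m(1) = F(1) = 0
m(2) = F(2) = 1/4
m(3) = F(3) = 1/4
m(4) = F(4) + f(2)·m(2) = 1/4 + 1/4·1/4 = 5/16
m(5) = F(5) + f(2)·m(3) = 1 + 1/4·1/4 = 17/16
m(6) = F(6) + f(2)·m(4) = 1 + 1/4·5/16 = 69/64
E[N_6] = m(6) = 69/64

69/64


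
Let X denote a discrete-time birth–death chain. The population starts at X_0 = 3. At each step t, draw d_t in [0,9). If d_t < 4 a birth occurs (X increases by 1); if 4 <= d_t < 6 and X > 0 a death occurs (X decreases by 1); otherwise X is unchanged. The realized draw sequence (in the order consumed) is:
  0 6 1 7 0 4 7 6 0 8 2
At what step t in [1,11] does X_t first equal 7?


t=0: X=3, d=0 → birth, X_1=4
t=1: X=4, d=6 → hold, X_2=4
t=2: X=4, d=1 → birth, X_3=5
t=3: X=5, d=7 → hold, X_4=5
t=4: X=5, d=0 → birth, X_5=6
t=5: X=6, d=4 → death, X_6=5
t=6: X=5, d=7 → hold, X_7=5
t=7: X=5, d=6 → hold, X_8=5
t=8: X=5, d=0 → birth, X_9=6
t=9: X=6, d=8 → hold, X_10=6
t=10: X=6, d=2 → birth, X_11=7

11


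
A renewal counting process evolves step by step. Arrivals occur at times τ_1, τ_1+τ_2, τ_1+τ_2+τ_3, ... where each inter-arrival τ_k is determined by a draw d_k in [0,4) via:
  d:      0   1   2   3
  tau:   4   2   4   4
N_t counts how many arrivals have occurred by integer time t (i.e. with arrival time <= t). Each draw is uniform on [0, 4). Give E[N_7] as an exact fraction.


Inter-arrival values over d=0..3: [4, 2, 4, 4]
Each d has probability 1/4, so the pmf of τ is: f(2) = 1/4, f(4) = 3/4
Renewal equation for m(n) = E[N_n]: condition on τ_1 = k (if k <= n, one arrival plus a fresh copy on the remaining n−k steps): m(n) = F(n) + Σ_{k<=n} f(k)·m(n−k), where F(n) = P(τ <= n) and m(0) = 0
m(1) = F(1) = 0
m(2) = F(2) = 1/4
m(3) = F(3) = 1/4
m(4) = F(4) + f(2)·m(2) = 1 + 1/4·1/4 = 17/16
m(5) = F(5) + f(2)·m(3) = 1 + 1/4·1/4 = 17/16
m(6) = F(6) + f(2)·m(4) + f(4)·m(2) = 1 + 1/4·17/16 + 3/4·1/4 = 93/64
m(7) = F(7) + f(2)·m(5) + f(4)·m(3) = 1 + 1/4·17/16 + 3/4·1/4 = 93/64
E[N_7] = m(7) = 93/64

93/64


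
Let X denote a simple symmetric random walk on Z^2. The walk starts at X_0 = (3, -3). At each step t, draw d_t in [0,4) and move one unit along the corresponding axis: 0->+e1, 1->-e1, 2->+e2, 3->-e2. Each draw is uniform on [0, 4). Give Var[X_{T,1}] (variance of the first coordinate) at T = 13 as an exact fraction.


Outcome values over d=0..3: [1, -1, 0, 0]
Σy = 0, Σy² = 2, M = 4
μ = 0/4 = 0,  σ² = 2/4 − (0)² = 1/2
Independent increments: Var[X_13] = 13·σ² = 13·(1/2) = 13/2

13/2


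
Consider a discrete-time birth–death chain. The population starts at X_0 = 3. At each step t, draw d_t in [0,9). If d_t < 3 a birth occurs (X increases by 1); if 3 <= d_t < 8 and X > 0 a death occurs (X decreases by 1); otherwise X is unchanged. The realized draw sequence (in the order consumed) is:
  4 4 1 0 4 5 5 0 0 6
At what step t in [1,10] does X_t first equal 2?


t=0: X=3, d=4 → death, X_1=2
t=1: X=2, d=4 → death, X_2=1
t=2: X=1, d=1 → birth, X_3=2
t=3: X=2, d=0 → birth, X_4=3
t=4: X=3, d=4 → death, X_5=2
t=5: X=2, d=5 → death, X_6=1
t=6: X=1, d=5 → death, X_7=0
t=7: X=0, d=0 → birth, X_8=1
t=8: X=1, d=0 → birth, X_9=2
t=9: X=2, d=6 → death, X_10=1

1


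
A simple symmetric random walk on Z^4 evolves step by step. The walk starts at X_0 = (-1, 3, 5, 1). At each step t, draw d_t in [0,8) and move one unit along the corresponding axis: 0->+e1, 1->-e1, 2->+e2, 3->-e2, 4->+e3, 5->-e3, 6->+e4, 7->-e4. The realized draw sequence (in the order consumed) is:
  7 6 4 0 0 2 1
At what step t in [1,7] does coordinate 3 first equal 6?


3

t=0: X=(-1, 3, 5, 1), d=7 → -e4, X_1=(-1, 3, 5, 0)
t=1: X=(-1, 3, 5, 0), d=6 → +e4, X_2=(-1, 3, 5, 1)
t=2: X=(-1, 3, 5, 1), d=4 → +e3, X_3=(-1, 3, 6, 1)
t=3: X=(-1, 3, 6, 1), d=0 → +e1, X_4=(0, 3, 6, 1)
t=4: X=(0, 3, 6, 1), d=0 → +e1, X_5=(1, 3, 6, 1)
t=5: X=(1, 3, 6, 1), d=2 → +e2, X_6=(1, 4, 6, 1)
t=6: X=(1, 4, 6, 1), d=1 → -e1, X_7=(0, 4, 6, 1)


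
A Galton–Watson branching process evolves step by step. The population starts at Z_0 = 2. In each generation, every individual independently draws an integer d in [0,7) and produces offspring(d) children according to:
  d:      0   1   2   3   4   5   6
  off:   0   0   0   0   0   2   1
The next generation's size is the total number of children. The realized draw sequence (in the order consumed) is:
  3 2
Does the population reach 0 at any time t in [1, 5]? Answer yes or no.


gen 0: Z_0=2, draws=[3, 2], offspring=[0, 0], Z_1=0
gen 1: Z_1=0, draws=[], offspring=[], Z_2=0
gen 2: Z_2=0, draws=[], offspring=[], Z_3=0
gen 3: Z_3=0, draws=[], offspring=[], Z_4=0
gen 4: Z_4=0, draws=[], offspring=[], Z_5=0

yes


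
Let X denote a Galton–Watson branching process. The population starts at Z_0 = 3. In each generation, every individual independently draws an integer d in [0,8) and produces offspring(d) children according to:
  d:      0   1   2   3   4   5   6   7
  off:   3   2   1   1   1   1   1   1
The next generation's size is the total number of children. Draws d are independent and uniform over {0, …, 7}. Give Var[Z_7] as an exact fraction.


Outcome values over d=0..7: [3, 2, 1, 1, 1, 1, 1, 1]
Σy = 11, Σy² = 19, M = 8
μ = 11/8 = 11/8,  σ² = 19/8 − (11/8)² = 31/64
V_0 = 0, E_0 = 3
V_1 = 31/64·E_0 + (11/8)²·V_0 = 93/64;  E_1 = 33/8
V_2 = 31/64·E_1 + (11/8)²·V_1 = 19437/4096;  E_2 = 363/64
V_3 = 31/64·E_2 + (11/8)²·V_2 = 3072069/262144;  E_3 = 3993/512
V_4 = 31/64·E_3 + (11/8)²·V_3 = 435097245/16777216;  E_4 = 43923/4096
V_5 = 31/64·E_4 + (11/8)²·V_4 = 58223933493/1073741824;  E_5 = 483153/32768
V_6 = 31/64·E_5 + (11/8)²·V_5 = 7535886635277/68719476736;  E_6 = 5314683/262144
V_7 = 31/64·E_6 + (11/8)²·V_6 = 955031862939429/4398046511104;  E_7 = 58461513/2097152

955031862939429/4398046511104


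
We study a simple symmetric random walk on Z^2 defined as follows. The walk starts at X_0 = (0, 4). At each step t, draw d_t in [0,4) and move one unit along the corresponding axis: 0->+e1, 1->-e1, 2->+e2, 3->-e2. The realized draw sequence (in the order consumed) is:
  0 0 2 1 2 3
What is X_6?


t=0: X=(0, 4), d=0 → +e1, X_1=(1, 4)
t=1: X=(1, 4), d=0 → +e1, X_2=(2, 4)
t=2: X=(2, 4), d=2 → +e2, X_3=(2, 5)
t=3: X=(2, 5), d=1 → -e1, X_4=(1, 5)
t=4: X=(1, 5), d=2 → +e2, X_5=(1, 6)
t=5: X=(1, 6), d=3 → -e2, X_6=(1, 5)

(1, 5)


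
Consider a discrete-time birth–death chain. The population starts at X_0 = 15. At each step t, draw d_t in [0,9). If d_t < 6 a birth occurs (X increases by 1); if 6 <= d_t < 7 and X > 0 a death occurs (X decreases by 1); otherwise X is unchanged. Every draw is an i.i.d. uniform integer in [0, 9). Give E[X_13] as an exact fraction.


X can drop by at most 1 per step and X_0 = 15 > T = 13, so X_t >= 15 − t >= 2 > 0 for every t <= 13: the floor at 0 (the 'and X > 0' condition) never binds. Hence X_13 = X_0 + Σ_{t<13} Y_t with i.i.d. increments Y_t = y(d_t) ∈ {+1, −1, 0}.
Outcome values over d=0..8: [1, 1, 1, 1, 1, 1, -1, 0, 0]
Σy = 5, Σy² = 7, M = 9
μ = 5/9 = 5/9,  σ² = 7/9 − (5/9)² = 38/81
E[X_13] = 15 + 13·(5/9) = 200/9

200/9


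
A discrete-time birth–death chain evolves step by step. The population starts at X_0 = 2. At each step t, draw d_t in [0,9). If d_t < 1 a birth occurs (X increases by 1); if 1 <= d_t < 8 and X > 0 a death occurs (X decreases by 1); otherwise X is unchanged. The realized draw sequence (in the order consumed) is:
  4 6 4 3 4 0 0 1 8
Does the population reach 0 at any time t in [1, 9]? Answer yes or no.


t=0: X=2, d=4 → death, X_1=1
t=1: X=1, d=6 → death, X_2=0
t=2: X=0, d=4 → hold, X_3=0
t=3: X=0, d=3 → hold, X_4=0
t=4: X=0, d=4 → hold, X_5=0
t=5: X=0, d=0 → birth, X_6=1
t=6: X=1, d=0 → birth, X_7=2
t=7: X=2, d=1 → death, X_8=1
t=8: X=1, d=8 → hold, X_9=1

yes


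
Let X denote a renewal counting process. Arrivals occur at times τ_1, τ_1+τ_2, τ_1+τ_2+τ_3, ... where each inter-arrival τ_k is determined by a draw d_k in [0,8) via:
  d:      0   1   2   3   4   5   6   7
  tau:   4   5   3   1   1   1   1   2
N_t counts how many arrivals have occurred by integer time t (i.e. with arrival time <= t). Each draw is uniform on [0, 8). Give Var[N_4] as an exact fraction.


4743/4096

Inter-arrival values over d=0..7: [4, 5, 3, 1, 1, 1, 1, 2]
Each d has probability 1/8, so the pmf of τ is: f(1) = 1/2, f(2) = 1/8, f(3) = 1/8, f(4) = 1/8, f(5) = 1/8
Let p_n(j) = P(N_n = j), with p_0 = [1]. Condition on τ_1: p_n(0) = P(τ > n), and for j >= 1, p_n(j) = Σ_{k<=n} f(k)·p_{n−k}(j−1)
p_1 = [1/2, 1/2]  (j = 0..1)
p_2 = [3/8, 3/8, 1/4]  (j = 0..2)
p_3 = [1/4, 3/8, 1/4, 1/8]  (j = 0..3)
p_4 = [1/8, 23/64, 19/64, 5/32, 1/16]  (j = 0..4)
E[N_4] = Σ j·p_4(j) = 107/64;  E[N_4²] = Σ j²·p_4(j) = 253/64
Var[N_4] = 253/64 − (107/64)² = 4743/4096


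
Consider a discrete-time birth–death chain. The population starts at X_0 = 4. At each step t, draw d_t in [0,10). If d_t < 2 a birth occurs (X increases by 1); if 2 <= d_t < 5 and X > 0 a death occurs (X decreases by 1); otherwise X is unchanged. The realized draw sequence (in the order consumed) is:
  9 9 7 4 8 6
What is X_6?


3

t=0: X=4, d=9 → hold, X_1=4
t=1: X=4, d=9 → hold, X_2=4
t=2: X=4, d=7 → hold, X_3=4
t=3: X=4, d=4 → death, X_4=3
t=4: X=3, d=8 → hold, X_5=3
t=5: X=3, d=6 → hold, X_6=3


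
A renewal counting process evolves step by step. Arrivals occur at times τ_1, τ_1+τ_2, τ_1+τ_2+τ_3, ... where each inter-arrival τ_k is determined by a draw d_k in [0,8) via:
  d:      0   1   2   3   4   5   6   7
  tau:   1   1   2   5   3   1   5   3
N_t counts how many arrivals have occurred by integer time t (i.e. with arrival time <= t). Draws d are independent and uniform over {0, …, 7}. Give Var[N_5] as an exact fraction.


919692583/1073741824

Inter-arrival values over d=0..7: [1, 1, 2, 5, 3, 1, 5, 3]
Each d has probability 1/8, so the pmf of τ is: f(1) = 3/8, f(2) = 1/8, f(3) = 1/4, f(5) = 1/4
Let p_n(j) = P(N_n = j), with p_0 = [1]. Condition on τ_1: p_n(0) = P(τ > n), and for j >= 1, p_n(j) = Σ_{k<=n} f(k)·p_{n−k}(j−1)
p_1 = [5/8, 3/8]  (j = 0..1)
p_2 = [1/2, 23/64, 9/64]  (j = 0..2)
p_3 = [1/4, 33/64, 93/512, 27/512]  (j = 0..3)
p_4 = [1/4, 5/16, 85/256, 351/4096, 81/4096]  (j = 0..4)
p_5 = [0, 1/2, 139/512, 747/4096, 1269/32768, 243/32768]  (j = 0..5)
E[N_5] = Σ j·p_5(j) = 58395/32768;  E[N_5²] = Σ j²·p_5(j) = 132131/32768
Var[N_5] = 132131/32768 − (58395/32768)² = 919692583/1073741824


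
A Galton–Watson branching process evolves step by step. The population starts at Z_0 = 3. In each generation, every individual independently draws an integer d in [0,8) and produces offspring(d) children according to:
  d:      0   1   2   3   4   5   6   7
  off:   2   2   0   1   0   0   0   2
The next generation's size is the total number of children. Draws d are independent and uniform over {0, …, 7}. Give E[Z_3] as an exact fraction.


1029/512

Outcome values over d=0..7: [2, 2, 0, 1, 0, 0, 0, 2]
Σy = 7, Σy² = 13, M = 8
μ = 7/8 = 7/8,  σ² = 13/8 − (7/8)² = 55/64
E[Z_0] = 3
E[Z_1] = 7/8·E[Z_0] = 21/8
E[Z_2] = 7/8·E[Z_1] = 147/64
E[Z_3] = 7/8·E[Z_2] = 1029/512


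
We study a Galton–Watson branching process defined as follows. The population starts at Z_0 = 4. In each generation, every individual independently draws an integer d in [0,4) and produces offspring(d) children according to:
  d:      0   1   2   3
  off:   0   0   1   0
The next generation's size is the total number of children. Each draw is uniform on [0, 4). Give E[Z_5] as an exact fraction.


1/256

Outcome values over d=0..3: [0, 0, 1, 0]
Σy = 1, Σy² = 1, M = 4
μ = 1/4 = 1/4,  σ² = 1/4 − (1/4)² = 3/16
E[Z_0] = 4
E[Z_1] = 1/4·E[Z_0] = 1
E[Z_2] = 1/4·E[Z_1] = 1/4
E[Z_3] = 1/4·E[Z_2] = 1/16
E[Z_4] = 1/4·E[Z_3] = 1/64
E[Z_5] = 1/4·E[Z_4] = 1/256


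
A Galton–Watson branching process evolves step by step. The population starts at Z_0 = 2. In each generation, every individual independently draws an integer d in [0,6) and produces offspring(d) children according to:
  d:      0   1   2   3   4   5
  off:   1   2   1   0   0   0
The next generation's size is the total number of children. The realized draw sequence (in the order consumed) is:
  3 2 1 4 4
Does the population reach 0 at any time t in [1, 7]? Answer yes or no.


gen 0: Z_0=2, draws=[3, 2], offspring=[0, 1], Z_1=1
gen 1: Z_1=1, draws=[1], offspring=[2], Z_2=2
gen 2: Z_2=2, draws=[4, 4], offspring=[0, 0], Z_3=0
gen 3: Z_3=0, draws=[], offspring=[], Z_4=0
gen 4: Z_4=0, draws=[], offspring=[], Z_5=0
gen 5: Z_5=0, draws=[], offspring=[], Z_6=0
gen 6: Z_6=0, draws=[], offspring=[], Z_7=0

yes


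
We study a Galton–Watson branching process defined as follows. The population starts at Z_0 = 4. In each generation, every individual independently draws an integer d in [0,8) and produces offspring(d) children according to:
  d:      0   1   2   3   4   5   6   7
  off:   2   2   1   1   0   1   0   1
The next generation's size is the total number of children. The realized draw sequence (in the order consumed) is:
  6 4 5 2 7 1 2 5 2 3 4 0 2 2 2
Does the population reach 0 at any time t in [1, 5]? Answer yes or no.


gen 0: Z_0=4, draws=[6, 4, 5, 2], offspring=[0, 0, 1, 1], Z_1=2
gen 1: Z_1=2, draws=[7, 1], offspring=[1, 2], Z_2=3
gen 2: Z_2=3, draws=[2, 5, 2], offspring=[1, 1, 1], Z_3=3
gen 3: Z_3=3, draws=[3, 4, 0], offspring=[1, 0, 2], Z_4=3
gen 4: Z_4=3, draws=[2, 2, 2], offspring=[1, 1, 1], Z_5=3

no


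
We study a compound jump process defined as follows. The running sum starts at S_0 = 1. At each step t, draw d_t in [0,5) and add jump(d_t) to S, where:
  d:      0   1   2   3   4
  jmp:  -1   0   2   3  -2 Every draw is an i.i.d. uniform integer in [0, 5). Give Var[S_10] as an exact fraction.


172/5

Outcome values over d=0..4: [-1, 0, 2, 3, -2]
Σy = 2, Σy² = 18, M = 5
μ = 2/5 = 2/5,  σ² = 18/5 − (2/5)² = 86/25
Independent increments: Var[S_10] = 10·σ² = 10·(86/25) = 172/5


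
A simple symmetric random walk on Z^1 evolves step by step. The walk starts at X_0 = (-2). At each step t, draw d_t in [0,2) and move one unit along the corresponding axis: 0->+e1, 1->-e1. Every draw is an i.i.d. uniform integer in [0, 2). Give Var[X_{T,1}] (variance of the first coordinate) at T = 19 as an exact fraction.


19

Outcome values over d=0..1: [1, -1]
Σy = 0, Σy² = 2, M = 2
μ = 0/2 = 0,  σ² = 2/2 − (0)² = 1
Independent increments: Var[X_19] = 19·σ² = 19·(1) = 19


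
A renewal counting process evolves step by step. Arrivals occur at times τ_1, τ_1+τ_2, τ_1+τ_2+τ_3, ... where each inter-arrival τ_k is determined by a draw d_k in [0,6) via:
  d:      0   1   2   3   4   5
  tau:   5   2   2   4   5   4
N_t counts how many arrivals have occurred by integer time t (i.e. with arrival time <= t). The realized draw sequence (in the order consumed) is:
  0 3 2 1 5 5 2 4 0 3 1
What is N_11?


draw d_1=0: τ_1=5, arrival time A_1=5
draw d_2=3: τ_2=4, arrival time A_2=9
draw d_3=2: τ_3=2, arrival time A_3=11
draw d_4=1: τ_4=2, arrival time A_4=13
draw d_5=5: τ_5=4, arrival time A_5=17
draw d_6=5: τ_6=4, arrival time A_6=21
draw d_7=2: τ_7=2, arrival time A_7=23
draw d_8=4: τ_8=5, arrival time A_8=28
draw d_9=0: τ_9=5, arrival time A_9=33
draw d_10=3: τ_10=4, arrival time A_10=37
draw d_11=1: τ_11=2, arrival time A_11=39
N_t over t=0..11: 0:0 1:0 2:0 3:0 4:0 5:1 6:1 7:1 8:1 9:2 10:2 11:3

3


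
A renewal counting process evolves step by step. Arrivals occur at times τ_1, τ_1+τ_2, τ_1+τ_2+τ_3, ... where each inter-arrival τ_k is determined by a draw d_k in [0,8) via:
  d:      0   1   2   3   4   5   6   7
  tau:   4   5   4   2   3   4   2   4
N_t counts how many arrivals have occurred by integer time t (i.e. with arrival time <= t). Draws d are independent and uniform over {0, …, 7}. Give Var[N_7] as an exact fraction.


5151/16384

Inter-arrival values over d=0..7: [4, 5, 4, 2, 3, 4, 2, 4]
Each d has probability 1/8, so the pmf of τ is: f(2) = 1/4, f(3) = 1/8, f(4) = 1/2, f(5) = 1/8
Let p_n(j) = P(N_n = j), with p_0 = [1]. Condition on τ_1: p_n(0) = P(τ > n), and for j >= 1, p_n(j) = Σ_{k<=n} f(k)·p_{n−k}(j−1)
p_1 = [1]  (j = 0)
p_2 = [3/4, 1/4]  (j = 0..1)
p_3 = [5/8, 3/8]  (j = 0..1)
p_4 = [1/8, 13/16, 1/16]  (j = 0..2)
p_5 = [0, 7/8, 1/8]  (j = 0..2)
p_6 = [0, 39/64, 3/8, 1/64]  (j = 0..3)
p_7 = [0, 27/64, 69/128, 5/128]  (j = 0..3)
E[N_7] = Σ j·p_7(j) = 207/128;  E[N_7²] = Σ j²·p_7(j) = 375/128
Var[N_7] = 375/128 − (207/128)² = 5151/16384


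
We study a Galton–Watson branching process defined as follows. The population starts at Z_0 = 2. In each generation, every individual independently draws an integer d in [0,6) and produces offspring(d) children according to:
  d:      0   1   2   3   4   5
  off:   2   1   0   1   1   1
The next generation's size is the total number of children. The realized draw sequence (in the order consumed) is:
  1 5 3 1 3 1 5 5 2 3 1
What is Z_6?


1

gen 0: Z_0=2, draws=[1, 5], offspring=[1, 1], Z_1=2
gen 1: Z_1=2, draws=[3, 1], offspring=[1, 1], Z_2=2
gen 2: Z_2=2, draws=[3, 1], offspring=[1, 1], Z_3=2
gen 3: Z_3=2, draws=[5, 5], offspring=[1, 1], Z_4=2
gen 4: Z_4=2, draws=[2, 3], offspring=[0, 1], Z_5=1
gen 5: Z_5=1, draws=[1], offspring=[1], Z_6=1


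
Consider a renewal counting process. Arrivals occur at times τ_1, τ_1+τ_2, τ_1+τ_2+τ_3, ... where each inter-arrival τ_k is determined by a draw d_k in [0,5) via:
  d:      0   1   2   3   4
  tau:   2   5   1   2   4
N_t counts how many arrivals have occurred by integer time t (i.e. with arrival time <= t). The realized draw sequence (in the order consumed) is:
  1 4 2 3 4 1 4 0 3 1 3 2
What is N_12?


draw d_1=1: τ_1=5, arrival time A_1=5
draw d_2=4: τ_2=4, arrival time A_2=9
draw d_3=2: τ_3=1, arrival time A_3=10
draw d_4=3: τ_4=2, arrival time A_4=12
draw d_5=4: τ_5=4, arrival time A_5=16
draw d_6=1: τ_6=5, arrival time A_6=21
draw d_7=4: τ_7=4, arrival time A_7=25
draw d_8=0: τ_8=2, arrival time A_8=27
draw d_9=3: τ_9=2, arrival time A_9=29
draw d_10=1: τ_10=5, arrival time A_10=34
draw d_11=3: τ_11=2, arrival time A_11=36
draw d_12=2: τ_12=1, arrival time A_12=37
N_t over t=0..12: 0:0 1:0 2:0 3:0 4:0 5:1 6:1 7:1 8:1 9:2 10:3 11:3 12:4

4


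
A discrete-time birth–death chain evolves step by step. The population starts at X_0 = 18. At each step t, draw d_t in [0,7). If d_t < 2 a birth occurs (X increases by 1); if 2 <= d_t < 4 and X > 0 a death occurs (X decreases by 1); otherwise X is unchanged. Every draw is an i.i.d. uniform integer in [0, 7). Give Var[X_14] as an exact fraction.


X can drop by at most 1 per step and X_0 = 18 > T = 14, so X_t >= 18 − t >= 4 > 0 for every t <= 14: the floor at 0 (the 'and X > 0' condition) never binds. Hence X_14 = X_0 + Σ_{t<14} Y_t with i.i.d. increments Y_t = y(d_t) ∈ {+1, −1, 0}.
Outcome values over d=0..6: [1, 1, -1, -1, 0, 0, 0]
Σy = 0, Σy² = 4, M = 7
μ = 0/7 = 0,  σ² = 4/7 − (0)² = 4/7
Independent increments: Var[X_14] = 14·σ² = 14·(4/7) = 8

8


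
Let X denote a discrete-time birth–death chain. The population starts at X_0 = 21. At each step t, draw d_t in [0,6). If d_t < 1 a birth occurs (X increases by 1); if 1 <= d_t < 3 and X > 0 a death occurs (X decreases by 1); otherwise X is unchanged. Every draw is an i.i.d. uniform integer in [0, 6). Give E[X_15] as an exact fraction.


37/2

X can drop by at most 1 per step and X_0 = 21 > T = 15, so X_t >= 21 − t >= 6 > 0 for every t <= 15: the floor at 0 (the 'and X > 0' condition) never binds. Hence X_15 = X_0 + Σ_{t<15} Y_t with i.i.d. increments Y_t = y(d_t) ∈ {+1, −1, 0}.
Outcome values over d=0..5: [1, -1, -1, 0, 0, 0]
Σy = -1, Σy² = 3, M = 6
μ = -1/6 = -1/6,  σ² = 3/6 − (-1/6)² = 17/36
E[X_15] = 21 + 15·(-1/6) = 37/2


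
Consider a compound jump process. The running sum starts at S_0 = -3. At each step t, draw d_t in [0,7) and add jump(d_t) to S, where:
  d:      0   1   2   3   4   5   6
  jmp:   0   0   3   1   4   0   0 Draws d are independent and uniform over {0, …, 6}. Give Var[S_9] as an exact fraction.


Outcome values over d=0..6: [0, 0, 3, 1, 4, 0, 0]
Σy = 8, Σy² = 26, M = 7
μ = 8/7 = 8/7,  σ² = 26/7 − (8/7)² = 118/49
Independent increments: Var[S_9] = 9·σ² = 9·(118/49) = 1062/49

1062/49


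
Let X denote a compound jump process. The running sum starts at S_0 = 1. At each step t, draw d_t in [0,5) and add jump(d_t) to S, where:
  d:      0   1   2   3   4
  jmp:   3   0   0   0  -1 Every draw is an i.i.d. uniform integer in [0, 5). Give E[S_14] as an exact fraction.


33/5

Outcome values over d=0..4: [3, 0, 0, 0, -1]
Σy = 2, Σy² = 10, M = 5
μ = 2/5 = 2/5,  σ² = 10/5 − (2/5)² = 46/25
E[S_14] = 1 + 14·(2/5) = 33/5


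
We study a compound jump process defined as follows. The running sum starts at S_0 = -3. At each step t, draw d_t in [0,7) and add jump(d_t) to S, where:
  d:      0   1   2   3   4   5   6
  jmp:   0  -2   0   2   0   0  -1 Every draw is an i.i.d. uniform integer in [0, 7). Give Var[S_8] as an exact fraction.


496/49

Outcome values over d=0..6: [0, -2, 0, 2, 0, 0, -1]
Σy = -1, Σy² = 9, M = 7
μ = -1/7 = -1/7,  σ² = 9/7 − (-1/7)² = 62/49
Independent increments: Var[S_8] = 8·σ² = 8·(62/49) = 496/49


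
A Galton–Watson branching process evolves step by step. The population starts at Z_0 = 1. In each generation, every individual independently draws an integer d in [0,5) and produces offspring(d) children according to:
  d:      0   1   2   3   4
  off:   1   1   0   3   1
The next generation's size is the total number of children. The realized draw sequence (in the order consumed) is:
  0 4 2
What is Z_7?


0

gen 0: Z_0=1, draws=[0], offspring=[1], Z_1=1
gen 1: Z_1=1, draws=[4], offspring=[1], Z_2=1
gen 2: Z_2=1, draws=[2], offspring=[0], Z_3=0
gen 3: Z_3=0, draws=[], offspring=[], Z_4=0
gen 4: Z_4=0, draws=[], offspring=[], Z_5=0
gen 5: Z_5=0, draws=[], offspring=[], Z_6=0
gen 6: Z_6=0, draws=[], offspring=[], Z_7=0


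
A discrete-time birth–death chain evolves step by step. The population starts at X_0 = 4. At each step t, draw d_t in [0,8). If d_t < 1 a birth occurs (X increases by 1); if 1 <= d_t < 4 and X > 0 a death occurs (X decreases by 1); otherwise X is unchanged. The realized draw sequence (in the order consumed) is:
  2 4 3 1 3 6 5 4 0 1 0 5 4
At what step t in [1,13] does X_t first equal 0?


5

t=0: X=4, d=2 → death, X_1=3
t=1: X=3, d=4 → hold, X_2=3
t=2: X=3, d=3 → death, X_3=2
t=3: X=2, d=1 → death, X_4=1
t=4: X=1, d=3 → death, X_5=0
t=5: X=0, d=6 → hold, X_6=0
t=6: X=0, d=5 → hold, X_7=0
t=7: X=0, d=4 → hold, X_8=0
t=8: X=0, d=0 → birth, X_9=1
t=9: X=1, d=1 → death, X_10=0
t=10: X=0, d=0 → birth, X_11=1
t=11: X=1, d=5 → hold, X_12=1
t=12: X=1, d=4 → hold, X_13=1


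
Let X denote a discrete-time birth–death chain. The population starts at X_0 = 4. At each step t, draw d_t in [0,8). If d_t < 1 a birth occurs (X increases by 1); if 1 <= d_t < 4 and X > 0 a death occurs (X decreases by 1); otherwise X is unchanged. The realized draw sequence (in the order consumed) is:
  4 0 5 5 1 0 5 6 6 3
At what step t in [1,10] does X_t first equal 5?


2

t=0: X=4, d=4 → hold, X_1=4
t=1: X=4, d=0 → birth, X_2=5
t=2: X=5, d=5 → hold, X_3=5
t=3: X=5, d=5 → hold, X_4=5
t=4: X=5, d=1 → death, X_5=4
t=5: X=4, d=0 → birth, X_6=5
t=6: X=5, d=5 → hold, X_7=5
t=7: X=5, d=6 → hold, X_8=5
t=8: X=5, d=6 → hold, X_9=5
t=9: X=5, d=3 → death, X_10=4


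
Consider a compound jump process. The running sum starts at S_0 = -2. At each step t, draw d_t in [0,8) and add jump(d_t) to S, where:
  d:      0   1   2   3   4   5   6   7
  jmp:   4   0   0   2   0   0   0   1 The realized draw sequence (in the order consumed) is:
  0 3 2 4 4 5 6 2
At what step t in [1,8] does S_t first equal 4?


2

t=0: S=-2, d=0, jump=4, S_1=2
t=1: S=2, d=3, jump=2, S_2=4
t=2: S=4, d=2, jump=0, S_3=4
t=3: S=4, d=4, jump=0, S_4=4
t=4: S=4, d=4, jump=0, S_5=4
t=5: S=4, d=5, jump=0, S_6=4
t=6: S=4, d=6, jump=0, S_7=4
t=7: S=4, d=2, jump=0, S_8=4


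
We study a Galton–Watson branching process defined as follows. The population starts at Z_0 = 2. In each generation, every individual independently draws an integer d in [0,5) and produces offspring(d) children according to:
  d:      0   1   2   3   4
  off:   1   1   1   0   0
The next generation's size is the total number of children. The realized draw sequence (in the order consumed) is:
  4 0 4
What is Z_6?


0

gen 0: Z_0=2, draws=[4, 0], offspring=[0, 1], Z_1=1
gen 1: Z_1=1, draws=[4], offspring=[0], Z_2=0
gen 2: Z_2=0, draws=[], offspring=[], Z_3=0
gen 3: Z_3=0, draws=[], offspring=[], Z_4=0
gen 4: Z_4=0, draws=[], offspring=[], Z_5=0
gen 5: Z_5=0, draws=[], offspring=[], Z_6=0


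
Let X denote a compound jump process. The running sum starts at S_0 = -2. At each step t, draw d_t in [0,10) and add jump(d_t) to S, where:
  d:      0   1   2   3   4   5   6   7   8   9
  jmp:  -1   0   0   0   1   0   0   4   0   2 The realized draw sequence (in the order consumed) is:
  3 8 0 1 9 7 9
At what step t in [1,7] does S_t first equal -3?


t=0: S=-2, d=3, jump=0, S_1=-2
t=1: S=-2, d=8, jump=0, S_2=-2
t=2: S=-2, d=0, jump=-1, S_3=-3
t=3: S=-3, d=1, jump=0, S_4=-3
t=4: S=-3, d=9, jump=2, S_5=-1
t=5: S=-1, d=7, jump=4, S_6=3
t=6: S=3, d=9, jump=2, S_7=5

3


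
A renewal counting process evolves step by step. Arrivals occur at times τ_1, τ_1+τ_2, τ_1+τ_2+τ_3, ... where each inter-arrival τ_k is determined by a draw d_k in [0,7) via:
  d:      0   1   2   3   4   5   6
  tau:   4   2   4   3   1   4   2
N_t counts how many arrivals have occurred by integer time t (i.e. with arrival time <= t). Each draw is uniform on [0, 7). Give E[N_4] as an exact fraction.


Inter-arrival values over d=0..6: [4, 2, 4, 3, 1, 4, 2]
Each d has probability 1/7, so the pmf of τ is: f(1) = 1/7, f(2) = 2/7, f(3) = 1/7, f(4) = 3/7
Renewal equation for m(n) = E[N_n]: condition on τ_1 = k (if k <= n, one arrival plus a fresh copy on the remaining n−k steps): m(n) = F(n) + Σ_{k<=n} f(k)·m(n−k), where F(n) = P(τ <= n) and m(0) = 0
m(1) = F(1) = 1/7
m(2) = F(2) + f(1)·m(1) = 3/7 + 1/7·1/7 = 22/49
m(3) = F(3) + f(1)·m(2) + f(2)·m(1) = 4/7 + 1/7·22/49 + 2/7·1/7 = 232/343
m(4) = F(4) + f(1)·m(3) + f(2)·m(2) + f(3)·m(1) = 1 + 1/7·232/343 + 2/7·22/49 + 1/7·1/7 = 2990/2401
E[N_4] = m(4) = 2990/2401

2990/2401


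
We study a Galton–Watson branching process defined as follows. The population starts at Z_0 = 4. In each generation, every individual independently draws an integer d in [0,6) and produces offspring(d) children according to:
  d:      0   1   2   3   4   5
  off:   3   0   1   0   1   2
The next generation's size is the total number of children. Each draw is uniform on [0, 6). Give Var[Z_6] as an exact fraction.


48920353391/544195584

Outcome values over d=0..5: [3, 0, 1, 0, 1, 2]
Σy = 7, Σy² = 15, M = 6
μ = 7/6 = 7/6,  σ² = 15/6 − (7/6)² = 41/36
V_0 = 0, E_0 = 4
V_1 = 41/36·E_0 + (7/6)²·V_0 = 41/9;  E_1 = 14/3
V_2 = 41/36·E_1 + (7/6)²·V_1 = 3731/324;  E_2 = 49/9
V_3 = 41/36·E_2 + (7/6)²·V_2 = 255143/11664;  E_3 = 343/54
V_4 = 41/36·E_3 + (7/6)²·V_3 = 15539615/419904;  E_4 = 2401/324
V_5 = 41/36·E_4 + (7/6)²·V_4 = 889020671/15116544;  E_5 = 16807/1944
V_6 = 41/36·E_5 + (7/6)²·V_5 = 48920353391/544195584;  E_6 = 117649/11664


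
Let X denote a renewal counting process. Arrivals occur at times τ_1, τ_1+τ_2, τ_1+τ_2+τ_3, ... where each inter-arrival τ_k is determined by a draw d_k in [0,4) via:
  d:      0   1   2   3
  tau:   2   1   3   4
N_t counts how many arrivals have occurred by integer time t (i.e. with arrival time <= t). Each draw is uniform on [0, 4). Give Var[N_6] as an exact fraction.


11254191/16777216

Inter-arrival values over d=0..3: [2, 1, 3, 4]
Each d has probability 1/4, so the pmf of τ is: f(1) = 1/4, f(2) = 1/4, f(3) = 1/4, f(4) = 1/4
Let p_n(j) = P(N_n = j), with p_0 = [1]. Condition on τ_1: p_n(0) = P(τ > n), and for j >= 1, p_n(j) = Σ_{k<=n} f(k)·p_{n−k}(j−1)
p_1 = [3/4, 1/4]  (j = 0..1)
p_2 = [1/2, 7/16, 1/16]  (j = 0..2)
p_3 = [1/4, 9/16, 11/64, 1/64]  (j = 0..3)
p_4 = [0, 5/8, 5/16, 15/256, 1/256]  (j = 0..4)
p_5 = [0, 3/8, 15/32, 35/256, 19/1024, 1/1024]  (j = 0..5)
p_6 = [0, 3/16, 1/2, 65/256, 27/512, 23/4096, 1/4096]  (j = 0..6)
E[N_6] = Σ j·p_6(j) = 8969/4096;  E[N_6²] = Σ j²·p_6(j) = 22387/4096
Var[N_6] = 22387/4096 − (8969/4096)² = 11254191/16777216


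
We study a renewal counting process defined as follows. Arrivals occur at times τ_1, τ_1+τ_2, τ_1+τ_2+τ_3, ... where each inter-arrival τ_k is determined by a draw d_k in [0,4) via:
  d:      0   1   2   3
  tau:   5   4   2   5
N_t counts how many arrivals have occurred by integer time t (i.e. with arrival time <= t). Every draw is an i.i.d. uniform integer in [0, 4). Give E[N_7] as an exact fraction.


93/64

Inter-arrival values over d=0..3: [5, 4, 2, 5]
Each d has probability 1/4, so the pmf of τ is: f(2) = 1/4, f(4) = 1/4, f(5) = 1/2
Renewal equation for m(n) = E[N_n]: condition on τ_1 = k (if k <= n, one arrival plus a fresh copy on the remaining n−k steps): m(n) = F(n) + Σ_{k<=n} f(k)·m(n−k), where F(n) = P(τ <= n) and m(0) = 0
m(1) = F(1) = 0
m(2) = F(2) = 1/4
m(3) = F(3) = 1/4
m(4) = F(4) + f(2)·m(2) = 1/2 + 1/4·1/4 = 9/16
m(5) = F(5) + f(2)·m(3) = 1 + 1/4·1/4 = 17/16
m(6) = F(6) + f(2)·m(4) + f(4)·m(2) = 1 + 1/4·9/16 + 1/4·1/4 = 77/64
m(7) = F(7) + f(2)·m(5) + f(4)·m(3) + f(5)·m(2) = 1 + 1/4·17/16 + 1/4·1/4 + 1/2·1/4 = 93/64
E[N_7] = m(7) = 93/64


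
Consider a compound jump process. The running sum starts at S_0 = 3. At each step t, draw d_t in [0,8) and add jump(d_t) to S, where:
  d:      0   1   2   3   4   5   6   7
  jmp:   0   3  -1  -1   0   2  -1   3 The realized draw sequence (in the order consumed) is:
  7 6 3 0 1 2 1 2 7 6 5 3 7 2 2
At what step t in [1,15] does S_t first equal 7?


5

t=0: S=3, d=7, jump=3, S_1=6
t=1: S=6, d=6, jump=-1, S_2=5
t=2: S=5, d=3, jump=-1, S_3=4
t=3: S=4, d=0, jump=0, S_4=4
t=4: S=4, d=1, jump=3, S_5=7
t=5: S=7, d=2, jump=-1, S_6=6
t=6: S=6, d=1, jump=3, S_7=9
t=7: S=9, d=2, jump=-1, S_8=8
t=8: S=8, d=7, jump=3, S_9=11
t=9: S=11, d=6, jump=-1, S_10=10
t=10: S=10, d=5, jump=2, S_11=12
t=11: S=12, d=3, jump=-1, S_12=11
t=12: S=11, d=7, jump=3, S_13=14
t=13: S=14, d=2, jump=-1, S_14=13
t=14: S=13, d=2, jump=-1, S_15=12


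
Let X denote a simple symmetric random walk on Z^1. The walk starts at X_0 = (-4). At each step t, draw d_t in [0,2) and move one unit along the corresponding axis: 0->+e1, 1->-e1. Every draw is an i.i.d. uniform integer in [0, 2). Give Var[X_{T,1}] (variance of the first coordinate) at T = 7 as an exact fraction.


Outcome values over d=0..1: [1, -1]
Σy = 0, Σy² = 2, M = 2
μ = 0/2 = 0,  σ² = 2/2 − (0)² = 1
Independent increments: Var[X_7] = 7·σ² = 7·(1) = 7

7


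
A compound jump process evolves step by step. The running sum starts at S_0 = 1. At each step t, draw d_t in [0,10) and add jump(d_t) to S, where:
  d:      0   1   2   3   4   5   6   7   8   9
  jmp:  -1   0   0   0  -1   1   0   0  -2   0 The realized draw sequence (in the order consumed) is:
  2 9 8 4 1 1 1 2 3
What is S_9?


-2

t=0: S=1, d=2, jump=0, S_1=1
t=1: S=1, d=9, jump=0, S_2=1
t=2: S=1, d=8, jump=-2, S_3=-1
t=3: S=-1, d=4, jump=-1, S_4=-2
t=4: S=-2, d=1, jump=0, S_5=-2
t=5: S=-2, d=1, jump=0, S_6=-2
t=6: S=-2, d=1, jump=0, S_7=-2
t=7: S=-2, d=2, jump=0, S_8=-2
t=8: S=-2, d=3, jump=0, S_9=-2


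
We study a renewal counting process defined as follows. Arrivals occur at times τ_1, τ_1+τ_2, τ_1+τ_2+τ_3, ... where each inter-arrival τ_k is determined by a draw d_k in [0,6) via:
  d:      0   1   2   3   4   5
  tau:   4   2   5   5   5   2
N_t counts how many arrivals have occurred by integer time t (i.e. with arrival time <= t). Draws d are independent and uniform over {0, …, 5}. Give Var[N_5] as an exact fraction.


8/81

Inter-arrival values over d=0..5: [4, 2, 5, 5, 5, 2]
Each d has probability 1/6, so the pmf of τ is: f(2) = 1/3, f(4) = 1/6, f(5) = 1/2
Let p_n(j) = P(N_n = j), with p_0 = [1]. Condition on τ_1: p_n(0) = P(τ > n), and for j >= 1, p_n(j) = Σ_{k<=n} f(k)·p_{n−k}(j−1)
p_1 = [1]  (j = 0)
p_2 = [2/3, 1/3]  (j = 0..1)
p_3 = [2/3, 1/3]  (j = 0..1)
p_4 = [1/2, 7/18, 1/9]  (j = 0..2)
p_5 = [0, 8/9, 1/9]  (j = 0..2)
E[N_5] = Σ j·p_5(j) = 10/9;  E[N_5²] = Σ j²·p_5(j) = 4/3
Var[N_5] = 4/3 − (10/9)² = 8/81


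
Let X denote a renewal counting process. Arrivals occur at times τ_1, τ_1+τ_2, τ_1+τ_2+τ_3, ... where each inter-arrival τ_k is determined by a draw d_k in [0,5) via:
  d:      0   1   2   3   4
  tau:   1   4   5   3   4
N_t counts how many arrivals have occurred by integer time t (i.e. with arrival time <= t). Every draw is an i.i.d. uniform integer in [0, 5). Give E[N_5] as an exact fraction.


4106/3125

Inter-arrival values over d=0..4: [1, 4, 5, 3, 4]
Each d has probability 1/5, so the pmf of τ is: f(1) = 1/5, f(3) = 1/5, f(4) = 2/5, f(5) = 1/5
Renewal equation for m(n) = E[N_n]: condition on τ_1 = k (if k <= n, one arrival plus a fresh copy on the remaining n−k steps): m(n) = F(n) + Σ_{k<=n} f(k)·m(n−k), where F(n) = P(τ <= n) and m(0) = 0
m(1) = F(1) = 1/5
m(2) = F(2) + f(1)·m(1) = 1/5 + 1/5·1/5 = 6/25
m(3) = F(3) + f(1)·m(2) = 2/5 + 1/5·6/25 = 56/125
m(4) = F(4) + f(1)·m(3) + f(3)·m(1) = 4/5 + 1/5·56/125 + 1/5·1/5 = 581/625
m(5) = F(5) + f(1)·m(4) + f(3)·m(2) + f(4)·m(1) = 1 + 1/5·581/625 + 1/5·6/25 + 2/5·1/5 = 4106/3125
E[N_5] = m(5) = 4106/3125


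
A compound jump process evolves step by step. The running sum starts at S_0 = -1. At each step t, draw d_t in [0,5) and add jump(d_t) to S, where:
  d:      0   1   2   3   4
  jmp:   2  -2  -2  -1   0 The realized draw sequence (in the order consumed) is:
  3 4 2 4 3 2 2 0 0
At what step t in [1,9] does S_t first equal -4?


3

t=0: S=-1, d=3, jump=-1, S_1=-2
t=1: S=-2, d=4, jump=0, S_2=-2
t=2: S=-2, d=2, jump=-2, S_3=-4
t=3: S=-4, d=4, jump=0, S_4=-4
t=4: S=-4, d=3, jump=-1, S_5=-5
t=5: S=-5, d=2, jump=-2, S_6=-7
t=6: S=-7, d=2, jump=-2, S_7=-9
t=7: S=-9, d=0, jump=2, S_8=-7
t=8: S=-7, d=0, jump=2, S_9=-5


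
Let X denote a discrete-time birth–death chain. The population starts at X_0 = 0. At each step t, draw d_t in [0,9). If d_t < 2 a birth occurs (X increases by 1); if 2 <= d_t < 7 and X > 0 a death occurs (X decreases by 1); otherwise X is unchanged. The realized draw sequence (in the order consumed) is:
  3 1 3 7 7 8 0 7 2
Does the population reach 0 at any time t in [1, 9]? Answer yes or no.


t=0: X=0, d=3 → hold, X_1=0
t=1: X=0, d=1 → birth, X_2=1
t=2: X=1, d=3 → death, X_3=0
t=3: X=0, d=7 → hold, X_4=0
t=4: X=0, d=7 → hold, X_5=0
t=5: X=0, d=8 → hold, X_6=0
t=6: X=0, d=0 → birth, X_7=1
t=7: X=1, d=7 → hold, X_8=1
t=8: X=1, d=2 → death, X_9=0

yes


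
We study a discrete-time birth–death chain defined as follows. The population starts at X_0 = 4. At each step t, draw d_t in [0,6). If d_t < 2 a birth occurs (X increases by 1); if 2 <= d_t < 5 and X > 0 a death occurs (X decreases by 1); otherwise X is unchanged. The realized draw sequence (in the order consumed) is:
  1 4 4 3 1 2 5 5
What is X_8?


t=0: X=4, d=1 → birth, X_1=5
t=1: X=5, d=4 → death, X_2=4
t=2: X=4, d=4 → death, X_3=3
t=3: X=3, d=3 → death, X_4=2
t=4: X=2, d=1 → birth, X_5=3
t=5: X=3, d=2 → death, X_6=2
t=6: X=2, d=5 → hold, X_7=2
t=7: X=2, d=5 → hold, X_8=2

2


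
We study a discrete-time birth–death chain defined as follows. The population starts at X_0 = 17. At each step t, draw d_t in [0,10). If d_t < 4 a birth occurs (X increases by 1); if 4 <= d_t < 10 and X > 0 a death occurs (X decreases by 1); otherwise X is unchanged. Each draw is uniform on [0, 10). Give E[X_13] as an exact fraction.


X can drop by at most 1 per step and X_0 = 17 > T = 13, so X_t >= 17 − t >= 4 > 0 for every t <= 13: the floor at 0 (the 'and X > 0' condition) never binds. Hence X_13 = X_0 + Σ_{t<13} Y_t with i.i.d. increments Y_t = y(d_t) ∈ {+1, −1, 0}.
Outcome values over d=0..9: [1, 1, 1, 1, -1, -1, -1, -1, -1, -1]
Σy = -2, Σy² = 10, M = 10
μ = -2/10 = -1/5,  σ² = 10/10 − (-1/5)² = 24/25
E[X_13] = 17 + 13·(-1/5) = 72/5

72/5


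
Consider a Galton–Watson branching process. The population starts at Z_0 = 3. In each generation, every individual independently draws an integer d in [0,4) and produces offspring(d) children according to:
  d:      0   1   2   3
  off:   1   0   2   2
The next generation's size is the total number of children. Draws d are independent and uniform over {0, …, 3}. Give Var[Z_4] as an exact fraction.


1522125/65536

Outcome values over d=0..3: [1, 0, 2, 2]
Σy = 5, Σy² = 9, M = 4
μ = 5/4 = 5/4,  σ² = 9/4 − (5/4)² = 11/16
V_0 = 0, E_0 = 3
V_1 = 11/16·E_0 + (5/4)²·V_0 = 33/16;  E_1 = 15/4
V_2 = 11/16·E_1 + (5/4)²·V_1 = 1485/256;  E_2 = 75/16
V_3 = 11/16·E_2 + (5/4)²·V_2 = 50325/4096;  E_3 = 375/64
V_4 = 11/16·E_3 + (5/4)²·V_3 = 1522125/65536;  E_4 = 1875/256
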